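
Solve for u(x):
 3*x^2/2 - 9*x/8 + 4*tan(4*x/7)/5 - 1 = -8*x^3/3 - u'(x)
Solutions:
 u(x) = C1 - 2*x^4/3 - x^3/2 + 9*x^2/16 + x + 7*log(cos(4*x/7))/5


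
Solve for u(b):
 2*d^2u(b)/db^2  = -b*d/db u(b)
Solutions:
 u(b) = C1 + C2*erf(b/2)


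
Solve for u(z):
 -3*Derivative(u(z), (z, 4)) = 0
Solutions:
 u(z) = C1 + C2*z + C3*z^2 + C4*z^3


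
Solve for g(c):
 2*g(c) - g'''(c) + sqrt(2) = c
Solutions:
 g(c) = C3*exp(2^(1/3)*c) + c/2 + (C1*sin(2^(1/3)*sqrt(3)*c/2) + C2*cos(2^(1/3)*sqrt(3)*c/2))*exp(-2^(1/3)*c/2) - sqrt(2)/2


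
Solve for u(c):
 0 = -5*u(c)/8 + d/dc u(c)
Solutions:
 u(c) = C1*exp(5*c/8)


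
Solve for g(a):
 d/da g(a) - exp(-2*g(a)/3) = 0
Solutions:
 g(a) = 3*log(-sqrt(C1 + a)) - 3*log(3) + 3*log(6)/2
 g(a) = 3*log(C1 + a)/2 - 3*log(3) + 3*log(6)/2


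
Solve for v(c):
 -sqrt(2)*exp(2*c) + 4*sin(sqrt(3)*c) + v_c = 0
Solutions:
 v(c) = C1 + sqrt(2)*exp(2*c)/2 + 4*sqrt(3)*cos(sqrt(3)*c)/3


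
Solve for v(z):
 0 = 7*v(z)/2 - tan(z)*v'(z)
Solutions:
 v(z) = C1*sin(z)^(7/2)


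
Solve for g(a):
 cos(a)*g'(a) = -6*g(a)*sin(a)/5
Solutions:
 g(a) = C1*cos(a)^(6/5)


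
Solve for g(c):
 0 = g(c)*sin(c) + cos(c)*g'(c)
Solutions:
 g(c) = C1*cos(c)


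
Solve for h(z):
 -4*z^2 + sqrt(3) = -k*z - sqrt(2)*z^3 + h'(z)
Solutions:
 h(z) = C1 + k*z^2/2 + sqrt(2)*z^4/4 - 4*z^3/3 + sqrt(3)*z


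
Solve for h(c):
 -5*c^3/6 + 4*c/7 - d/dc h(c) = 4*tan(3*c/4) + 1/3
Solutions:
 h(c) = C1 - 5*c^4/24 + 2*c^2/7 - c/3 + 16*log(cos(3*c/4))/3


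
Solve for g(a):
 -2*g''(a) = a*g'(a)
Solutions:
 g(a) = C1 + C2*erf(a/2)


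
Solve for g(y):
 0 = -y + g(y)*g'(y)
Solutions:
 g(y) = -sqrt(C1 + y^2)
 g(y) = sqrt(C1 + y^2)


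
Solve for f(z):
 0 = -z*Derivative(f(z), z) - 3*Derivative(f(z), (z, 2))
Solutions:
 f(z) = C1 + C2*erf(sqrt(6)*z/6)


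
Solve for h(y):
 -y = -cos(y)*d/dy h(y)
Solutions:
 h(y) = C1 + Integral(y/cos(y), y)


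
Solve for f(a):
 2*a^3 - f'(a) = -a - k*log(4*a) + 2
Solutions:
 f(a) = C1 + a^4/2 + a^2/2 + a*k*log(a) - a*k + a*k*log(4) - 2*a


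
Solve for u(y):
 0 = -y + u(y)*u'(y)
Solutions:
 u(y) = -sqrt(C1 + y^2)
 u(y) = sqrt(C1 + y^2)


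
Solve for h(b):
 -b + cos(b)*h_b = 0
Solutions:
 h(b) = C1 + Integral(b/cos(b), b)


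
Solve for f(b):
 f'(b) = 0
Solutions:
 f(b) = C1


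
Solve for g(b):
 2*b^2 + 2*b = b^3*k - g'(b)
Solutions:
 g(b) = C1 + b^4*k/4 - 2*b^3/3 - b^2


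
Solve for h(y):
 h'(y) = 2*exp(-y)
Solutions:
 h(y) = C1 - 2*exp(-y)


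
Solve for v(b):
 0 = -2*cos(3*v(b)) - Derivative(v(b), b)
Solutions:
 v(b) = -asin((C1 + exp(12*b))/(C1 - exp(12*b)))/3 + pi/3
 v(b) = asin((C1 + exp(12*b))/(C1 - exp(12*b)))/3


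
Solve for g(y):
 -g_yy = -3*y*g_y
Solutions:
 g(y) = C1 + C2*erfi(sqrt(6)*y/2)


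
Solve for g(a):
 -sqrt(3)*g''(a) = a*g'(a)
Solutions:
 g(a) = C1 + C2*erf(sqrt(2)*3^(3/4)*a/6)


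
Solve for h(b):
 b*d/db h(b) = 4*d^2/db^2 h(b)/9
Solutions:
 h(b) = C1 + C2*erfi(3*sqrt(2)*b/4)


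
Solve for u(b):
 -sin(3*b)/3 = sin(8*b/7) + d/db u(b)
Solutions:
 u(b) = C1 + 7*cos(8*b/7)/8 + cos(3*b)/9


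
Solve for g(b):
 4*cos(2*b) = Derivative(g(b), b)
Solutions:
 g(b) = C1 + 2*sin(2*b)


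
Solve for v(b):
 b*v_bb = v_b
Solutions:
 v(b) = C1 + C2*b^2


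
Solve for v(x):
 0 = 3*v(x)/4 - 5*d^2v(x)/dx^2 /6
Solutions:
 v(x) = C1*exp(-3*sqrt(10)*x/10) + C2*exp(3*sqrt(10)*x/10)


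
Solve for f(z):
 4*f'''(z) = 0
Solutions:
 f(z) = C1 + C2*z + C3*z^2


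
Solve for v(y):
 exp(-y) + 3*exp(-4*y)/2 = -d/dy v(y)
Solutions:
 v(y) = C1 + exp(-y) + 3*exp(-4*y)/8


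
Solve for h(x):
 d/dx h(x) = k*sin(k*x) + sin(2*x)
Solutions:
 h(x) = C1 - cos(2*x)/2 - cos(k*x)


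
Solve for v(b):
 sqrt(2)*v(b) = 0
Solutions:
 v(b) = 0


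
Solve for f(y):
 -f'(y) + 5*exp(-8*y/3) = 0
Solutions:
 f(y) = C1 - 15*exp(-8*y/3)/8


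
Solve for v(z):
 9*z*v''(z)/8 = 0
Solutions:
 v(z) = C1 + C2*z


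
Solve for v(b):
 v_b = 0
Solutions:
 v(b) = C1


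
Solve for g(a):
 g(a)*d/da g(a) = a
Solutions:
 g(a) = -sqrt(C1 + a^2)
 g(a) = sqrt(C1 + a^2)


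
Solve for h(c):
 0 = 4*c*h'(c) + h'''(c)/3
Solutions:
 h(c) = C1 + Integral(C2*airyai(-12^(1/3)*c) + C3*airybi(-12^(1/3)*c), c)


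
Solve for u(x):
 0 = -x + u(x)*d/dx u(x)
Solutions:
 u(x) = -sqrt(C1 + x^2)
 u(x) = sqrt(C1 + x^2)


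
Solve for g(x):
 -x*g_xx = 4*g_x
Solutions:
 g(x) = C1 + C2/x^3


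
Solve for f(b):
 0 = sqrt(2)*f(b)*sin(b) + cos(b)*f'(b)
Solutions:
 f(b) = C1*cos(b)^(sqrt(2))


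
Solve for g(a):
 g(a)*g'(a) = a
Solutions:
 g(a) = -sqrt(C1 + a^2)
 g(a) = sqrt(C1 + a^2)


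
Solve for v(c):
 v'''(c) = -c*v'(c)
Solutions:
 v(c) = C1 + Integral(C2*airyai(-c) + C3*airybi(-c), c)


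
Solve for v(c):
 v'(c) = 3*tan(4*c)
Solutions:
 v(c) = C1 - 3*log(cos(4*c))/4


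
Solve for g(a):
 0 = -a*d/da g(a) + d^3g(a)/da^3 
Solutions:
 g(a) = C1 + Integral(C2*airyai(a) + C3*airybi(a), a)


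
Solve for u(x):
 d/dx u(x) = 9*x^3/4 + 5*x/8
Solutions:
 u(x) = C1 + 9*x^4/16 + 5*x^2/16


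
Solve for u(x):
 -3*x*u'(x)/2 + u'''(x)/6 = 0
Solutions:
 u(x) = C1 + Integral(C2*airyai(3^(2/3)*x) + C3*airybi(3^(2/3)*x), x)


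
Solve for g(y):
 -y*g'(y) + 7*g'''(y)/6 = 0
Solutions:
 g(y) = C1 + Integral(C2*airyai(6^(1/3)*7^(2/3)*y/7) + C3*airybi(6^(1/3)*7^(2/3)*y/7), y)


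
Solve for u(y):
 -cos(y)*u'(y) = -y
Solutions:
 u(y) = C1 + Integral(y/cos(y), y)


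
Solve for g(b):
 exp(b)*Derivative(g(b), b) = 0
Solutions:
 g(b) = C1


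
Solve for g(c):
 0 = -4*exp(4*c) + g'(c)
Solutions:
 g(c) = C1 + exp(4*c)


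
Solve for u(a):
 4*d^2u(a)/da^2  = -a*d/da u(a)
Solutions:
 u(a) = C1 + C2*erf(sqrt(2)*a/4)


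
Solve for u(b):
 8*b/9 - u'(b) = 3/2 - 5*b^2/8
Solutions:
 u(b) = C1 + 5*b^3/24 + 4*b^2/9 - 3*b/2


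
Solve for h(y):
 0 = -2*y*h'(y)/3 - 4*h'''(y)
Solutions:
 h(y) = C1 + Integral(C2*airyai(-6^(2/3)*y/6) + C3*airybi(-6^(2/3)*y/6), y)


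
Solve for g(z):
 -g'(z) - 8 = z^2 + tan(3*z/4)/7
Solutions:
 g(z) = C1 - z^3/3 - 8*z + 4*log(cos(3*z/4))/21


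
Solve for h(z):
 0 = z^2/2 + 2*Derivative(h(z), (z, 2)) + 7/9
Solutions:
 h(z) = C1 + C2*z - z^4/48 - 7*z^2/36


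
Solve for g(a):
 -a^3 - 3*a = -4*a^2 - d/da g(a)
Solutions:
 g(a) = C1 + a^4/4 - 4*a^3/3 + 3*a^2/2


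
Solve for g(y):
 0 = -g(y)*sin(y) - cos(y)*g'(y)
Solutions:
 g(y) = C1*cos(y)


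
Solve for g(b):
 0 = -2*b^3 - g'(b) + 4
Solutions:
 g(b) = C1 - b^4/2 + 4*b


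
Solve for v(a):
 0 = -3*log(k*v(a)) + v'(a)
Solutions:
 li(k*v(a))/k = C1 + 3*a


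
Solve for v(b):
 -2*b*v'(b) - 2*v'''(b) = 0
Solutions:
 v(b) = C1 + Integral(C2*airyai(-b) + C3*airybi(-b), b)


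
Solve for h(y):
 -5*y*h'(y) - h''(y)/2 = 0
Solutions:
 h(y) = C1 + C2*erf(sqrt(5)*y)


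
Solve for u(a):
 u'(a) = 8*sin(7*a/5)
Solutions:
 u(a) = C1 - 40*cos(7*a/5)/7


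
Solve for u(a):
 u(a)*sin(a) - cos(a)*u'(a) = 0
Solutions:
 u(a) = C1/cos(a)


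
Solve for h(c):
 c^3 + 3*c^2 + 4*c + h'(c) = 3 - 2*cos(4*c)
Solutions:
 h(c) = C1 - c^4/4 - c^3 - 2*c^2 + 3*c - sin(4*c)/2


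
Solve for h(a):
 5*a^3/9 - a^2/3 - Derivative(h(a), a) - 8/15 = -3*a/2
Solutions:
 h(a) = C1 + 5*a^4/36 - a^3/9 + 3*a^2/4 - 8*a/15


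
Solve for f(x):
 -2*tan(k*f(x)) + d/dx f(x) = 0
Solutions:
 f(x) = Piecewise((-asin(exp(C1*k + 2*k*x))/k + pi/k, Ne(k, 0)), (nan, True))
 f(x) = Piecewise((asin(exp(C1*k + 2*k*x))/k, Ne(k, 0)), (nan, True))


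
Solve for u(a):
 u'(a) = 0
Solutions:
 u(a) = C1


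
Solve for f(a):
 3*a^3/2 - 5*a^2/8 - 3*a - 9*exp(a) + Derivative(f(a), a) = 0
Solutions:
 f(a) = C1 - 3*a^4/8 + 5*a^3/24 + 3*a^2/2 + 9*exp(a)


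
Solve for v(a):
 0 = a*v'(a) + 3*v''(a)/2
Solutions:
 v(a) = C1 + C2*erf(sqrt(3)*a/3)


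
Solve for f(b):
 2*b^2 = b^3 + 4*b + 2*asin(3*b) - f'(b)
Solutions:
 f(b) = C1 + b^4/4 - 2*b^3/3 + 2*b^2 + 2*b*asin(3*b) + 2*sqrt(1 - 9*b^2)/3


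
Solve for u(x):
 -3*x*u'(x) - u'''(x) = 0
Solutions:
 u(x) = C1 + Integral(C2*airyai(-3^(1/3)*x) + C3*airybi(-3^(1/3)*x), x)


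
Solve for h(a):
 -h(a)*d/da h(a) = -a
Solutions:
 h(a) = -sqrt(C1 + a^2)
 h(a) = sqrt(C1 + a^2)


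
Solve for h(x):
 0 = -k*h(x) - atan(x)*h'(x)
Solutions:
 h(x) = C1*exp(-k*Integral(1/atan(x), x))


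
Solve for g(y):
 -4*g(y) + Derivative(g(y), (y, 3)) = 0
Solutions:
 g(y) = C3*exp(2^(2/3)*y) + (C1*sin(2^(2/3)*sqrt(3)*y/2) + C2*cos(2^(2/3)*sqrt(3)*y/2))*exp(-2^(2/3)*y/2)


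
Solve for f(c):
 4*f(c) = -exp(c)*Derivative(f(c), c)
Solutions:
 f(c) = C1*exp(4*exp(-c))


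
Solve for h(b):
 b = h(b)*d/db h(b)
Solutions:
 h(b) = -sqrt(C1 + b^2)
 h(b) = sqrt(C1 + b^2)


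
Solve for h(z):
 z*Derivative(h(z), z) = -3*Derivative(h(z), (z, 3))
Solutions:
 h(z) = C1 + Integral(C2*airyai(-3^(2/3)*z/3) + C3*airybi(-3^(2/3)*z/3), z)


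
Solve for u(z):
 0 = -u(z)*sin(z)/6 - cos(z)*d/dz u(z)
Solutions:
 u(z) = C1*cos(z)^(1/6)


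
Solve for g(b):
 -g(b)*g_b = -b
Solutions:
 g(b) = -sqrt(C1 + b^2)
 g(b) = sqrt(C1 + b^2)


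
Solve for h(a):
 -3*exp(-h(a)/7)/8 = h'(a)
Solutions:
 h(a) = 7*log(C1 - 3*a/56)


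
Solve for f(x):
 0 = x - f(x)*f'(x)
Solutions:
 f(x) = -sqrt(C1 + x^2)
 f(x) = sqrt(C1 + x^2)


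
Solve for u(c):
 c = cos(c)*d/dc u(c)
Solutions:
 u(c) = C1 + Integral(c/cos(c), c)


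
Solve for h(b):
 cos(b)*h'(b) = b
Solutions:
 h(b) = C1 + Integral(b/cos(b), b)


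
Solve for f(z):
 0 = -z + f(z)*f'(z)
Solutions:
 f(z) = -sqrt(C1 + z^2)
 f(z) = sqrt(C1 + z^2)


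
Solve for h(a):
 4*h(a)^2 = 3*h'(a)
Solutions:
 h(a) = -3/(C1 + 4*a)


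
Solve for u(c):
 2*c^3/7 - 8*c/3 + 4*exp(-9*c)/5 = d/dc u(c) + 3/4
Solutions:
 u(c) = C1 + c^4/14 - 4*c^2/3 - 3*c/4 - 4*exp(-9*c)/45


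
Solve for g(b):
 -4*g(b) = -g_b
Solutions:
 g(b) = C1*exp(4*b)


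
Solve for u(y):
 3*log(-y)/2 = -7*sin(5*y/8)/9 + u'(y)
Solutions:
 u(y) = C1 + 3*y*log(-y)/2 - 3*y/2 - 56*cos(5*y/8)/45


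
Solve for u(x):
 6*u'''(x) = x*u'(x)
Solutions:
 u(x) = C1 + Integral(C2*airyai(6^(2/3)*x/6) + C3*airybi(6^(2/3)*x/6), x)


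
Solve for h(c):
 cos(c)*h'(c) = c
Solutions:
 h(c) = C1 + Integral(c/cos(c), c)


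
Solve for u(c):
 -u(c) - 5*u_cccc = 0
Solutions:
 u(c) = (C1*sin(sqrt(2)*5^(3/4)*c/10) + C2*cos(sqrt(2)*5^(3/4)*c/10))*exp(-sqrt(2)*5^(3/4)*c/10) + (C3*sin(sqrt(2)*5^(3/4)*c/10) + C4*cos(sqrt(2)*5^(3/4)*c/10))*exp(sqrt(2)*5^(3/4)*c/10)


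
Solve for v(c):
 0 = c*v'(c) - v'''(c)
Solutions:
 v(c) = C1 + Integral(C2*airyai(c) + C3*airybi(c), c)


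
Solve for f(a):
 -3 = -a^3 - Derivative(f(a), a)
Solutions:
 f(a) = C1 - a^4/4 + 3*a


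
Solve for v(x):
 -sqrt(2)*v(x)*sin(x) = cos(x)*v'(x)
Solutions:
 v(x) = C1*cos(x)^(sqrt(2))


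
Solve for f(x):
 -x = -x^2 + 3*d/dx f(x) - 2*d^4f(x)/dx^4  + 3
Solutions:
 f(x) = C1 + C4*exp(2^(2/3)*3^(1/3)*x/2) + x^3/9 - x^2/6 - x + (C2*sin(2^(2/3)*3^(5/6)*x/4) + C3*cos(2^(2/3)*3^(5/6)*x/4))*exp(-2^(2/3)*3^(1/3)*x/4)


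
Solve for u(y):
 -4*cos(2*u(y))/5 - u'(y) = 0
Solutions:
 4*y/5 - log(sin(2*u(y)) - 1)/4 + log(sin(2*u(y)) + 1)/4 = C1


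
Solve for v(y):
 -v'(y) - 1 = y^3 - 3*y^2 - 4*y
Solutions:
 v(y) = C1 - y^4/4 + y^3 + 2*y^2 - y


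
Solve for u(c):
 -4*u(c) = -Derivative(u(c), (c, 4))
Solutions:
 u(c) = C1*exp(-sqrt(2)*c) + C2*exp(sqrt(2)*c) + C3*sin(sqrt(2)*c) + C4*cos(sqrt(2)*c)


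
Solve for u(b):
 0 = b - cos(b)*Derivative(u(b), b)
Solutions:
 u(b) = C1 + Integral(b/cos(b), b)


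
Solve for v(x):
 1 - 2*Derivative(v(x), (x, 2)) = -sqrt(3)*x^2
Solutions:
 v(x) = C1 + C2*x + sqrt(3)*x^4/24 + x^2/4


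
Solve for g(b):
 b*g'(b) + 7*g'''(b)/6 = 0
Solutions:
 g(b) = C1 + Integral(C2*airyai(-6^(1/3)*7^(2/3)*b/7) + C3*airybi(-6^(1/3)*7^(2/3)*b/7), b)


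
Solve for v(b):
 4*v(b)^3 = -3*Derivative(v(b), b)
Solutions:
 v(b) = -sqrt(6)*sqrt(-1/(C1 - 4*b))/2
 v(b) = sqrt(6)*sqrt(-1/(C1 - 4*b))/2


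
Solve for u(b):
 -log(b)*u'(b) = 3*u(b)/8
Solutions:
 u(b) = C1*exp(-3*li(b)/8)


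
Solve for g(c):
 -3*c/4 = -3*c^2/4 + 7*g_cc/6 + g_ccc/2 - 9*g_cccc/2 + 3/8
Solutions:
 g(c) = C1 + C2*c + C3*exp(c*(1 - sqrt(85))/18) + C4*exp(c*(1 + sqrt(85))/18) + 3*c^4/56 - 39*c^3/196 + 7065*c^2/2744


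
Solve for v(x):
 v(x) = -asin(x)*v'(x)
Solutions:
 v(x) = C1*exp(-Integral(1/asin(x), x))


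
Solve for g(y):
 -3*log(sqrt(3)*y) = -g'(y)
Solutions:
 g(y) = C1 + 3*y*log(y) - 3*y + 3*y*log(3)/2


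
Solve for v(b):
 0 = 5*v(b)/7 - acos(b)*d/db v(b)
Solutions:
 v(b) = C1*exp(5*Integral(1/acos(b), b)/7)


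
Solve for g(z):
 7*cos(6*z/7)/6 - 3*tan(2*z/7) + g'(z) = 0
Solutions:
 g(z) = C1 - 21*log(cos(2*z/7))/2 - 49*sin(6*z/7)/36


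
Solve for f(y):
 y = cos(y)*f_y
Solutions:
 f(y) = C1 + Integral(y/cos(y), y)


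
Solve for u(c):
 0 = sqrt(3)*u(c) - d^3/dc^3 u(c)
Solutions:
 u(c) = C3*exp(3^(1/6)*c) + (C1*sin(3^(2/3)*c/2) + C2*cos(3^(2/3)*c/2))*exp(-3^(1/6)*c/2)


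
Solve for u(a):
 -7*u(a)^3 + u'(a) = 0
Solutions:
 u(a) = -sqrt(2)*sqrt(-1/(C1 + 7*a))/2
 u(a) = sqrt(2)*sqrt(-1/(C1 + 7*a))/2


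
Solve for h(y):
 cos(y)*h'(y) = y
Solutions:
 h(y) = C1 + Integral(y/cos(y), y)


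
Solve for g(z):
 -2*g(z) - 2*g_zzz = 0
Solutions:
 g(z) = C3*exp(-z) + (C1*sin(sqrt(3)*z/2) + C2*cos(sqrt(3)*z/2))*exp(z/2)


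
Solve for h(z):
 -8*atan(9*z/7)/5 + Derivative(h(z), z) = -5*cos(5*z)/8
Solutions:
 h(z) = C1 + 8*z*atan(9*z/7)/5 - 28*log(81*z^2 + 49)/45 - sin(5*z)/8


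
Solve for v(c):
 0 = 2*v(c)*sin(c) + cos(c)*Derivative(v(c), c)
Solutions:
 v(c) = C1*cos(c)^2


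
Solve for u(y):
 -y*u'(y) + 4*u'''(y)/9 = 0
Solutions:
 u(y) = C1 + Integral(C2*airyai(2^(1/3)*3^(2/3)*y/2) + C3*airybi(2^(1/3)*3^(2/3)*y/2), y)


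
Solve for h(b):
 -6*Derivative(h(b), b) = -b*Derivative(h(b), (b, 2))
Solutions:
 h(b) = C1 + C2*b^7


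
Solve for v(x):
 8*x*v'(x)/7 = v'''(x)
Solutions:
 v(x) = C1 + Integral(C2*airyai(2*7^(2/3)*x/7) + C3*airybi(2*7^(2/3)*x/7), x)


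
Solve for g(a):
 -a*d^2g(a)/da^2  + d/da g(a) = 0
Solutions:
 g(a) = C1 + C2*a^2


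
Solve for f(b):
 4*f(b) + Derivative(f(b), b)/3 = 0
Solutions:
 f(b) = C1*exp(-12*b)


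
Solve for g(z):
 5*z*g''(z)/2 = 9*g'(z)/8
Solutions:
 g(z) = C1 + C2*z^(29/20)


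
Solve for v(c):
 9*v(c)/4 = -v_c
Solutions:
 v(c) = C1*exp(-9*c/4)


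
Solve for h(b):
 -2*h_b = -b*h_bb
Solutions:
 h(b) = C1 + C2*b^3


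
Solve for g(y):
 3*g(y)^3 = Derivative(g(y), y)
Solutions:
 g(y) = -sqrt(2)*sqrt(-1/(C1 + 3*y))/2
 g(y) = sqrt(2)*sqrt(-1/(C1 + 3*y))/2


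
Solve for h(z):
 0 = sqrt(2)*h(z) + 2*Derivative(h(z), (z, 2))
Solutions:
 h(z) = C1*sin(2^(3/4)*z/2) + C2*cos(2^(3/4)*z/2)


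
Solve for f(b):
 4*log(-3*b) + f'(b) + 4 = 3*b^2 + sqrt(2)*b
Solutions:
 f(b) = C1 + b^3 + sqrt(2)*b^2/2 - 4*b*log(-b) - 4*b*log(3)


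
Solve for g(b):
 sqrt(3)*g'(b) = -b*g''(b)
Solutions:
 g(b) = C1 + C2*b^(1 - sqrt(3))


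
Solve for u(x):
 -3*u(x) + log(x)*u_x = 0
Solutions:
 u(x) = C1*exp(3*li(x))


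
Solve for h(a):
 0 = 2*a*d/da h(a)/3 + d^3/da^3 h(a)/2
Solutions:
 h(a) = C1 + Integral(C2*airyai(-6^(2/3)*a/3) + C3*airybi(-6^(2/3)*a/3), a)


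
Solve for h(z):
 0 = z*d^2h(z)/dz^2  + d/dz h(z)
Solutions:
 h(z) = C1 + C2*log(z)


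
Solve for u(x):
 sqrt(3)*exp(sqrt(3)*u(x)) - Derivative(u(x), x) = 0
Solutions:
 u(x) = sqrt(3)*(2*log(-1/(C1 + sqrt(3)*x)) - log(3))/6


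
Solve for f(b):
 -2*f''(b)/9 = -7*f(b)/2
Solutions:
 f(b) = C1*exp(-3*sqrt(7)*b/2) + C2*exp(3*sqrt(7)*b/2)


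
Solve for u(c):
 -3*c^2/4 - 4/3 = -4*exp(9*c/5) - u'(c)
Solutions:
 u(c) = C1 + c^3/4 + 4*c/3 - 20*exp(9*c/5)/9


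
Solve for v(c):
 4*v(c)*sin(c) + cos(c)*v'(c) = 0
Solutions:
 v(c) = C1*cos(c)^4


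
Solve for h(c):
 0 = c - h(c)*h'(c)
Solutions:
 h(c) = -sqrt(C1 + c^2)
 h(c) = sqrt(C1 + c^2)


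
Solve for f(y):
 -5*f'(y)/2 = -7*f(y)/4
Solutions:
 f(y) = C1*exp(7*y/10)


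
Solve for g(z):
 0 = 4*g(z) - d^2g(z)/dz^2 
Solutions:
 g(z) = C1*exp(-2*z) + C2*exp(2*z)


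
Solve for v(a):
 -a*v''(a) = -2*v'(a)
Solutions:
 v(a) = C1 + C2*a^3


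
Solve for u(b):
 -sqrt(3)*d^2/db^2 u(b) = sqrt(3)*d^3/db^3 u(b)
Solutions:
 u(b) = C1 + C2*b + C3*exp(-b)


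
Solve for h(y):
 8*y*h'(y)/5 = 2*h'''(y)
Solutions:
 h(y) = C1 + Integral(C2*airyai(10^(2/3)*y/5) + C3*airybi(10^(2/3)*y/5), y)


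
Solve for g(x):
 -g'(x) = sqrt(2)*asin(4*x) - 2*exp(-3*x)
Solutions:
 g(x) = C1 - sqrt(2)*x*asin(4*x) - sqrt(2)*sqrt(1 - 16*x^2)/4 - 2*exp(-3*x)/3


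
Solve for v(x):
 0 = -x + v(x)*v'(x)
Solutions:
 v(x) = -sqrt(C1 + x^2)
 v(x) = sqrt(C1 + x^2)


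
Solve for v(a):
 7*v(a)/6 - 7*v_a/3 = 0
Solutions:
 v(a) = C1*exp(a/2)


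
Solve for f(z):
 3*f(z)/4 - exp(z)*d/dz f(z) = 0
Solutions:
 f(z) = C1*exp(-3*exp(-z)/4)


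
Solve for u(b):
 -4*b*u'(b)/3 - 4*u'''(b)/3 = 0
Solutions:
 u(b) = C1 + Integral(C2*airyai(-b) + C3*airybi(-b), b)


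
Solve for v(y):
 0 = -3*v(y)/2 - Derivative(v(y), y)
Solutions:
 v(y) = C1*exp(-3*y/2)


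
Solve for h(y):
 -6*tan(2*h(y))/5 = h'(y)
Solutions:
 h(y) = -asin(C1*exp(-12*y/5))/2 + pi/2
 h(y) = asin(C1*exp(-12*y/5))/2


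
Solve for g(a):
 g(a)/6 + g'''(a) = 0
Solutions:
 g(a) = C3*exp(-6^(2/3)*a/6) + (C1*sin(2^(2/3)*3^(1/6)*a/4) + C2*cos(2^(2/3)*3^(1/6)*a/4))*exp(6^(2/3)*a/12)


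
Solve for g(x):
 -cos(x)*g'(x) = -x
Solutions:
 g(x) = C1 + Integral(x/cos(x), x)


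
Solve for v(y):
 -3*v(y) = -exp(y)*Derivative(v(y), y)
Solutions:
 v(y) = C1*exp(-3*exp(-y))


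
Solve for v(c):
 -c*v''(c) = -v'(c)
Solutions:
 v(c) = C1 + C2*c^2


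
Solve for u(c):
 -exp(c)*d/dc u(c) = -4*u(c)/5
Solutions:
 u(c) = C1*exp(-4*exp(-c)/5)


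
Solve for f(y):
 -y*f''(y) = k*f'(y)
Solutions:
 f(y) = C1 + y^(1 - re(k))*(C2*sin(log(y)*Abs(im(k))) + C3*cos(log(y)*im(k)))


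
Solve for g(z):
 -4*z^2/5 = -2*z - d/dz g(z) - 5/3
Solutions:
 g(z) = C1 + 4*z^3/15 - z^2 - 5*z/3


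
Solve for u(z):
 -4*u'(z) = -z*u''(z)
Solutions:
 u(z) = C1 + C2*z^5


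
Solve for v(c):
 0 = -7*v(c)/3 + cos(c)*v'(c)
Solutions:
 v(c) = C1*(sin(c) + 1)^(7/6)/(sin(c) - 1)^(7/6)


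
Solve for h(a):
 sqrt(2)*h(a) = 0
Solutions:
 h(a) = 0


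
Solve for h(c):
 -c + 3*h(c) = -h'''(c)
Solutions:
 h(c) = C3*exp(-3^(1/3)*c) + c/3 + (C1*sin(3^(5/6)*c/2) + C2*cos(3^(5/6)*c/2))*exp(3^(1/3)*c/2)


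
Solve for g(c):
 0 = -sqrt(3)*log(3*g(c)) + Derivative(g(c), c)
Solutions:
 -sqrt(3)*Integral(1/(log(_y) + log(3)), (_y, g(c)))/3 = C1 - c


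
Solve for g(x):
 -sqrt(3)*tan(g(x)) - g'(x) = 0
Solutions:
 g(x) = pi - asin(C1*exp(-sqrt(3)*x))
 g(x) = asin(C1*exp(-sqrt(3)*x))


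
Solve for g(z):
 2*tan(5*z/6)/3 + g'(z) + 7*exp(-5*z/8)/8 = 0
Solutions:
 g(z) = C1 - 2*log(tan(5*z/6)^2 + 1)/5 + 7*exp(-5*z/8)/5


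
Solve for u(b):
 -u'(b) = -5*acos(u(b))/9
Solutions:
 Integral(1/acos(_y), (_y, u(b))) = C1 + 5*b/9


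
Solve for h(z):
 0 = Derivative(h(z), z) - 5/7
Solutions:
 h(z) = C1 + 5*z/7


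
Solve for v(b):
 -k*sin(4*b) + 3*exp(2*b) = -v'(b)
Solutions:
 v(b) = C1 - k*cos(4*b)/4 - 3*exp(2*b)/2


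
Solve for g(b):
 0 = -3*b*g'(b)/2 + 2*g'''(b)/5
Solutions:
 g(b) = C1 + Integral(C2*airyai(30^(1/3)*b/2) + C3*airybi(30^(1/3)*b/2), b)


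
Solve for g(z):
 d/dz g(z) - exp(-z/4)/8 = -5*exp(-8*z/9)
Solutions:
 g(z) = C1 - exp(-z/4)/2 + 45*exp(-8*z/9)/8


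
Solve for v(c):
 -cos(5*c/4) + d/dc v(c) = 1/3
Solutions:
 v(c) = C1 + c/3 + 4*sin(5*c/4)/5


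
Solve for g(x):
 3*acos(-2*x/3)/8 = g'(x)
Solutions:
 g(x) = C1 + 3*x*acos(-2*x/3)/8 + 3*sqrt(9 - 4*x^2)/16


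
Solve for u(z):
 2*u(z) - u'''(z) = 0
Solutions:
 u(z) = C3*exp(2^(1/3)*z) + (C1*sin(2^(1/3)*sqrt(3)*z/2) + C2*cos(2^(1/3)*sqrt(3)*z/2))*exp(-2^(1/3)*z/2)


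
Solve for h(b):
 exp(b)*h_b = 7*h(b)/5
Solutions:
 h(b) = C1*exp(-7*exp(-b)/5)


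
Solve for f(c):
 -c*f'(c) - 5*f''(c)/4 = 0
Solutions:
 f(c) = C1 + C2*erf(sqrt(10)*c/5)


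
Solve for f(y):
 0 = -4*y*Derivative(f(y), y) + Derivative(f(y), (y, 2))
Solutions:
 f(y) = C1 + C2*erfi(sqrt(2)*y)


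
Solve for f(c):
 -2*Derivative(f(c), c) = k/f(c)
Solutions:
 f(c) = -sqrt(C1 - c*k)
 f(c) = sqrt(C1 - c*k)


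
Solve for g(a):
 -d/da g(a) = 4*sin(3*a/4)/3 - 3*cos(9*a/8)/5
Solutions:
 g(a) = C1 + 8*sin(9*a/8)/15 + 16*cos(3*a/4)/9


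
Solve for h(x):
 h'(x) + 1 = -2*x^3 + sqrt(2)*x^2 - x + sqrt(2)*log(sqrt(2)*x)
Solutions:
 h(x) = C1 - x^4/2 + sqrt(2)*x^3/3 - x^2/2 + sqrt(2)*x*log(x) - sqrt(2)*x - x + sqrt(2)*x*log(2)/2


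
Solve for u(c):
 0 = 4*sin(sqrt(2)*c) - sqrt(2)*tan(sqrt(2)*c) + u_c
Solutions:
 u(c) = C1 - log(cos(sqrt(2)*c)) + 2*sqrt(2)*cos(sqrt(2)*c)


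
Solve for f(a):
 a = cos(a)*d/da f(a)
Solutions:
 f(a) = C1 + Integral(a/cos(a), a)


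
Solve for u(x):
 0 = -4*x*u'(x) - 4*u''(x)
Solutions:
 u(x) = C1 + C2*erf(sqrt(2)*x/2)


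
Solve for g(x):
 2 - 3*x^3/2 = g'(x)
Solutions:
 g(x) = C1 - 3*x^4/8 + 2*x


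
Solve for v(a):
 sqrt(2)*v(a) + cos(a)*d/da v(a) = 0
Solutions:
 v(a) = C1*(sin(a) - 1)^(sqrt(2)/2)/(sin(a) + 1)^(sqrt(2)/2)


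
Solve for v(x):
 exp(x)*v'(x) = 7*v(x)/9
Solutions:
 v(x) = C1*exp(-7*exp(-x)/9)


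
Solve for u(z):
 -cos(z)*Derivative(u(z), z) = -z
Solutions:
 u(z) = C1 + Integral(z/cos(z), z)


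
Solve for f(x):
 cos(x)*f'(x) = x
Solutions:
 f(x) = C1 + Integral(x/cos(x), x)


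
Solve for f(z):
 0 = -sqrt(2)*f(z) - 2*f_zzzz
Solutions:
 f(z) = (C1*sin(2^(3/8)*z/2) + C2*cos(2^(3/8)*z/2))*exp(-2^(3/8)*z/2) + (C3*sin(2^(3/8)*z/2) + C4*cos(2^(3/8)*z/2))*exp(2^(3/8)*z/2)


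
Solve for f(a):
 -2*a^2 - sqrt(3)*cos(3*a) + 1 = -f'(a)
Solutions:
 f(a) = C1 + 2*a^3/3 - a + sqrt(3)*sin(3*a)/3


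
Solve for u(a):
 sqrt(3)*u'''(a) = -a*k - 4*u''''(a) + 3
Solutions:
 u(a) = C1 + C2*a + C3*a^2 + C4*exp(-sqrt(3)*a/4) - sqrt(3)*a^4*k/72 + a^3*(4*k + 3*sqrt(3))/18


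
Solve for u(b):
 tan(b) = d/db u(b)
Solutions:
 u(b) = C1 - log(cos(b))


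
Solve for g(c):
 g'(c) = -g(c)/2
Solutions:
 g(c) = C1*exp(-c/2)


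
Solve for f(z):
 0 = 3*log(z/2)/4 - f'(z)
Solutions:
 f(z) = C1 + 3*z*log(z)/4 - 3*z/4 - 3*z*log(2)/4


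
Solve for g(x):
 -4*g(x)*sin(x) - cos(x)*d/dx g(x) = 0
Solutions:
 g(x) = C1*cos(x)^4


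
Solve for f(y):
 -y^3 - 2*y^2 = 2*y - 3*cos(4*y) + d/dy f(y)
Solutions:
 f(y) = C1 - y^4/4 - 2*y^3/3 - y^2 + 3*sin(4*y)/4


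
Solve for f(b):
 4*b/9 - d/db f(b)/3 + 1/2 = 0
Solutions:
 f(b) = C1 + 2*b^2/3 + 3*b/2


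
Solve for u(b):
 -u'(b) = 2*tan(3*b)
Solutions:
 u(b) = C1 + 2*log(cos(3*b))/3


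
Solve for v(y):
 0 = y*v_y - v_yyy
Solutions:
 v(y) = C1 + Integral(C2*airyai(y) + C3*airybi(y), y)


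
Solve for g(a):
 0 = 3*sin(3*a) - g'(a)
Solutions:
 g(a) = C1 - cos(3*a)


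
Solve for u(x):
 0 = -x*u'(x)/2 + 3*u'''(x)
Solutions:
 u(x) = C1 + Integral(C2*airyai(6^(2/3)*x/6) + C3*airybi(6^(2/3)*x/6), x)


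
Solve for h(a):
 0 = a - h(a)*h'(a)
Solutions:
 h(a) = -sqrt(C1 + a^2)
 h(a) = sqrt(C1 + a^2)


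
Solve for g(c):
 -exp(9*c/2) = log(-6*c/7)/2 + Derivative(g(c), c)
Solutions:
 g(c) = C1 - c*log(-c)/2 + c*(-log(6) + 1/2 + log(42)/2) - 2*exp(9*c/2)/9


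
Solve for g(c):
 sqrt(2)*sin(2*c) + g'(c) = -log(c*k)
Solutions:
 g(c) = C1 - c*log(c*k) + c + sqrt(2)*cos(2*c)/2


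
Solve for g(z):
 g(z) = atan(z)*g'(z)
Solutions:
 g(z) = C1*exp(Integral(1/atan(z), z))


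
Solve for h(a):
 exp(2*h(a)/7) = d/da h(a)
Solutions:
 h(a) = 7*log(-sqrt(-1/(C1 + a))) - 7*log(2) + 7*log(14)/2
 h(a) = 7*log(-1/(C1 + a))/2 - 7*log(2) + 7*log(14)/2


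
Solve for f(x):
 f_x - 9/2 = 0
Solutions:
 f(x) = C1 + 9*x/2


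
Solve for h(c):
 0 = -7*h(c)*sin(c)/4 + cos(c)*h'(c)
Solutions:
 h(c) = C1/cos(c)^(7/4)


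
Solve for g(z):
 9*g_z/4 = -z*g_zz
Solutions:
 g(z) = C1 + C2/z^(5/4)


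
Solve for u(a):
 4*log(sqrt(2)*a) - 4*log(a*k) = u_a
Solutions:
 u(a) = C1 + 2*a*(-2*log(k) + log(2))


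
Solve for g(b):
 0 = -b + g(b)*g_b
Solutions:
 g(b) = -sqrt(C1 + b^2)
 g(b) = sqrt(C1 + b^2)


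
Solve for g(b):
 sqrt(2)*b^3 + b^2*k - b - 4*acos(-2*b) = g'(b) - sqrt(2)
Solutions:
 g(b) = C1 + sqrt(2)*b^4/4 + b^3*k/3 - b^2/2 - 4*b*acos(-2*b) + sqrt(2)*b - 2*sqrt(1 - 4*b^2)


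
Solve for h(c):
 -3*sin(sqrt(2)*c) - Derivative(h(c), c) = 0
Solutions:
 h(c) = C1 + 3*sqrt(2)*cos(sqrt(2)*c)/2


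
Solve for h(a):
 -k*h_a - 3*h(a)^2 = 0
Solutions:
 h(a) = k/(C1*k + 3*a)


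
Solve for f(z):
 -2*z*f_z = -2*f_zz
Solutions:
 f(z) = C1 + C2*erfi(sqrt(2)*z/2)


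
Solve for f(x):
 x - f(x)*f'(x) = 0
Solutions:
 f(x) = -sqrt(C1 + x^2)
 f(x) = sqrt(C1 + x^2)


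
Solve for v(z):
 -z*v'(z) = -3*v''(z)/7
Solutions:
 v(z) = C1 + C2*erfi(sqrt(42)*z/6)


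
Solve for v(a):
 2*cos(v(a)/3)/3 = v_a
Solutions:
 -2*a/3 - 3*log(sin(v(a)/3) - 1)/2 + 3*log(sin(v(a)/3) + 1)/2 = C1


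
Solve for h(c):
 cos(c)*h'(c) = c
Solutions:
 h(c) = C1 + Integral(c/cos(c), c)


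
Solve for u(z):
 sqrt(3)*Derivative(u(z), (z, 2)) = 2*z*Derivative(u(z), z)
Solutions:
 u(z) = C1 + C2*erfi(3^(3/4)*z/3)


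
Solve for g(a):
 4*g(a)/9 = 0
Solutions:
 g(a) = 0


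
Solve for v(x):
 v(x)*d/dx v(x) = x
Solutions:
 v(x) = -sqrt(C1 + x^2)
 v(x) = sqrt(C1 + x^2)


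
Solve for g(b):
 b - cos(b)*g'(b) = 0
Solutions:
 g(b) = C1 + Integral(b/cos(b), b)


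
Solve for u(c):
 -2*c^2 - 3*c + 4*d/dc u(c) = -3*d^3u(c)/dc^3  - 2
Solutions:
 u(c) = C1 + C2*sin(2*sqrt(3)*c/3) + C3*cos(2*sqrt(3)*c/3) + c^3/6 + 3*c^2/8 - 5*c/4


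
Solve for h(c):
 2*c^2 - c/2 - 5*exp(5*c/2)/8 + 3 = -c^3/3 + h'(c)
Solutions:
 h(c) = C1 + c^4/12 + 2*c^3/3 - c^2/4 + 3*c - exp(5*c/2)/4


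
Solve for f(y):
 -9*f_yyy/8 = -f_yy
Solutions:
 f(y) = C1 + C2*y + C3*exp(8*y/9)


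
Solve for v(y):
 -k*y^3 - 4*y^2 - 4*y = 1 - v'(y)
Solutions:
 v(y) = C1 + k*y^4/4 + 4*y^3/3 + 2*y^2 + y


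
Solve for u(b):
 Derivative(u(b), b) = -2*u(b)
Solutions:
 u(b) = C1*exp(-2*b)


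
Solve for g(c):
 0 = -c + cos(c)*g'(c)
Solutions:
 g(c) = C1 + Integral(c/cos(c), c)


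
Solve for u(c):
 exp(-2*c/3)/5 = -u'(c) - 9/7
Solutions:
 u(c) = C1 - 9*c/7 + 3*exp(-2*c/3)/10


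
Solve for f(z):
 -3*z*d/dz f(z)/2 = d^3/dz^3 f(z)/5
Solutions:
 f(z) = C1 + Integral(C2*airyai(-15^(1/3)*2^(2/3)*z/2) + C3*airybi(-15^(1/3)*2^(2/3)*z/2), z)


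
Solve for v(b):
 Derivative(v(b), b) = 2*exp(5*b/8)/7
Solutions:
 v(b) = C1 + 16*exp(5*b/8)/35


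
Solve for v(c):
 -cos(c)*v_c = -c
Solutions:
 v(c) = C1 + Integral(c/cos(c), c)


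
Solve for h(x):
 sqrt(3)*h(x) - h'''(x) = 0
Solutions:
 h(x) = C3*exp(3^(1/6)*x) + (C1*sin(3^(2/3)*x/2) + C2*cos(3^(2/3)*x/2))*exp(-3^(1/6)*x/2)


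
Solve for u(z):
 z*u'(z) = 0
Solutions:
 u(z) = C1


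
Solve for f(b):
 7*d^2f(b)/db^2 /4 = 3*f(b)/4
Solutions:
 f(b) = C1*exp(-sqrt(21)*b/7) + C2*exp(sqrt(21)*b/7)


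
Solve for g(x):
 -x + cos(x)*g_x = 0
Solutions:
 g(x) = C1 + Integral(x/cos(x), x)


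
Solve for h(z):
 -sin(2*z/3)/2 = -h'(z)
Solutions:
 h(z) = C1 - 3*cos(2*z/3)/4


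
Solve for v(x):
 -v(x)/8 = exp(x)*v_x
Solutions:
 v(x) = C1*exp(exp(-x)/8)


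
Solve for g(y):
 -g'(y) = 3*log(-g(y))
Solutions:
 -li(-g(y)) = C1 - 3*y


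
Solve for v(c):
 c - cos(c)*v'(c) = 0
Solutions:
 v(c) = C1 + Integral(c/cos(c), c)


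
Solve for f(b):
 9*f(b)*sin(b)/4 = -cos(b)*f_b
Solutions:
 f(b) = C1*cos(b)^(9/4)


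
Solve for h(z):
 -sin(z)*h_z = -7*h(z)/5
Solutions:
 h(z) = C1*(cos(z) - 1)^(7/10)/(cos(z) + 1)^(7/10)


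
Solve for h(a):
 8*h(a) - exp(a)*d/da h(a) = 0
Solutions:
 h(a) = C1*exp(-8*exp(-a))


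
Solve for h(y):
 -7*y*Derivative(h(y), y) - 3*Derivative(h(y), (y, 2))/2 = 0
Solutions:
 h(y) = C1 + C2*erf(sqrt(21)*y/3)


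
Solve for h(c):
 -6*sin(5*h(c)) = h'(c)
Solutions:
 h(c) = -acos((-C1 - exp(60*c))/(C1 - exp(60*c)))/5 + 2*pi/5
 h(c) = acos((-C1 - exp(60*c))/(C1 - exp(60*c)))/5


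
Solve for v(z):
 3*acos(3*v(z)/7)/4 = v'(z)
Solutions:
 Integral(1/acos(3*_y/7), (_y, v(z))) = C1 + 3*z/4


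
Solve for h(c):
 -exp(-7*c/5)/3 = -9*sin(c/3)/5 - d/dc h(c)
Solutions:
 h(c) = C1 + 27*cos(c/3)/5 - 5*exp(-7*c/5)/21


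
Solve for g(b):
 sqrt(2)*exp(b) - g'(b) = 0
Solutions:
 g(b) = C1 + sqrt(2)*exp(b)


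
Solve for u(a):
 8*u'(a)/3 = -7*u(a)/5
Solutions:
 u(a) = C1*exp(-21*a/40)


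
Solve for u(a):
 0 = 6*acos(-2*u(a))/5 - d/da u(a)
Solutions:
 Integral(1/acos(-2*_y), (_y, u(a))) = C1 + 6*a/5


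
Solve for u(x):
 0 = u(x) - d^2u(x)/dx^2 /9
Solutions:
 u(x) = C1*exp(-3*x) + C2*exp(3*x)


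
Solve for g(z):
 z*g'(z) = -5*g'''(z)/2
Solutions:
 g(z) = C1 + Integral(C2*airyai(-2^(1/3)*5^(2/3)*z/5) + C3*airybi(-2^(1/3)*5^(2/3)*z/5), z)


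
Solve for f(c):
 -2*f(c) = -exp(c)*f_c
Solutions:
 f(c) = C1*exp(-2*exp(-c))


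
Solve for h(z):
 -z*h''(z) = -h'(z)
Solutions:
 h(z) = C1 + C2*z^2


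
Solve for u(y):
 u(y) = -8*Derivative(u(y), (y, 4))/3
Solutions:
 u(y) = (C1*sin(2^(3/4)*3^(1/4)*y/4) + C2*cos(2^(3/4)*3^(1/4)*y/4))*exp(-2^(3/4)*3^(1/4)*y/4) + (C3*sin(2^(3/4)*3^(1/4)*y/4) + C4*cos(2^(3/4)*3^(1/4)*y/4))*exp(2^(3/4)*3^(1/4)*y/4)


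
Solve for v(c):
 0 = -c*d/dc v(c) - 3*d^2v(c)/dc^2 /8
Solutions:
 v(c) = C1 + C2*erf(2*sqrt(3)*c/3)


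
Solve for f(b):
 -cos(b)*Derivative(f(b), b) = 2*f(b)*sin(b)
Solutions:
 f(b) = C1*cos(b)^2


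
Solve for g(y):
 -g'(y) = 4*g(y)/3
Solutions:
 g(y) = C1*exp(-4*y/3)


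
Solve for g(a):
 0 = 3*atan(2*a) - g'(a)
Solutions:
 g(a) = C1 + 3*a*atan(2*a) - 3*log(4*a^2 + 1)/4


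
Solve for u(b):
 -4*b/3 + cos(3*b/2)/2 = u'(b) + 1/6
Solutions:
 u(b) = C1 - 2*b^2/3 - b/6 + sin(3*b/2)/3


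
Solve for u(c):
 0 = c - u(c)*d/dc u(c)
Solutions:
 u(c) = -sqrt(C1 + c^2)
 u(c) = sqrt(C1 + c^2)


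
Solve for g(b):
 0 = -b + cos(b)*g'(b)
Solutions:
 g(b) = C1 + Integral(b/cos(b), b)


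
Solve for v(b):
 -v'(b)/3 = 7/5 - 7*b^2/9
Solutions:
 v(b) = C1 + 7*b^3/9 - 21*b/5


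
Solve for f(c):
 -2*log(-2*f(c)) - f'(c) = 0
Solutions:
 Integral(1/(log(-_y) + log(2)), (_y, f(c)))/2 = C1 - c


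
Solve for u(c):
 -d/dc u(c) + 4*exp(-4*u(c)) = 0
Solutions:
 u(c) = log(-I*(C1 + 16*c)^(1/4))
 u(c) = log(I*(C1 + 16*c)^(1/4))
 u(c) = log(-(C1 + 16*c)^(1/4))
 u(c) = log(C1 + 16*c)/4


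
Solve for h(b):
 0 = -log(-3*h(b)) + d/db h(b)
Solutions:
 -Integral(1/(log(-_y) + log(3)), (_y, h(b))) = C1 - b


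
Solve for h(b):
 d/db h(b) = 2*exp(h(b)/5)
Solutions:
 h(b) = 5*log(-1/(C1 + 2*b)) + 5*log(5)


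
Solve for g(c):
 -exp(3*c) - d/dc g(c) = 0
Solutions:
 g(c) = C1 - exp(3*c)/3


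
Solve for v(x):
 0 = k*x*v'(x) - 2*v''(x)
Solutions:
 v(x) = Piecewise((-sqrt(pi)*C1*erf(x*sqrt(-k)/2)/sqrt(-k) - C2, (k > 0) | (k < 0)), (-C1*x - C2, True))


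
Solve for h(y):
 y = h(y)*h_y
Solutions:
 h(y) = -sqrt(C1 + y^2)
 h(y) = sqrt(C1 + y^2)


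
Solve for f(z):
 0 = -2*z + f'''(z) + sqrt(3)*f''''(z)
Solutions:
 f(z) = C1 + C2*z + C3*z^2 + C4*exp(-sqrt(3)*z/3) + z^4/12 - sqrt(3)*z^3/3


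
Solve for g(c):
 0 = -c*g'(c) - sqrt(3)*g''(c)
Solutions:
 g(c) = C1 + C2*erf(sqrt(2)*3^(3/4)*c/6)


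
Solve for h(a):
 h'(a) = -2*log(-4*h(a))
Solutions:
 Integral(1/(log(-_y) + 2*log(2)), (_y, h(a)))/2 = C1 - a


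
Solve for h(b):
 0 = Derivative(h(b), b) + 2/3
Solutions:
 h(b) = C1 - 2*b/3


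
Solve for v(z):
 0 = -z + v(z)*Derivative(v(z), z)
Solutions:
 v(z) = -sqrt(C1 + z^2)
 v(z) = sqrt(C1 + z^2)


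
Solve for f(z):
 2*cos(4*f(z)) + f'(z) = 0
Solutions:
 f(z) = -asin((C1 + exp(16*z))/(C1 - exp(16*z)))/4 + pi/4
 f(z) = asin((C1 + exp(16*z))/(C1 - exp(16*z)))/4


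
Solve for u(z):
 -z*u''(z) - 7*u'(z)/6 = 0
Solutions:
 u(z) = C1 + C2/z^(1/6)


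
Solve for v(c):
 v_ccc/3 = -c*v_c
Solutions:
 v(c) = C1 + Integral(C2*airyai(-3^(1/3)*c) + C3*airybi(-3^(1/3)*c), c)


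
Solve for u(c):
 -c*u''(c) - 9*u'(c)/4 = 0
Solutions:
 u(c) = C1 + C2/c^(5/4)


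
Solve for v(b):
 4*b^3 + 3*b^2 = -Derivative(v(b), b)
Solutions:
 v(b) = C1 - b^4 - b^3


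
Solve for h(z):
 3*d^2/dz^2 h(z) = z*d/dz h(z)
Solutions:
 h(z) = C1 + C2*erfi(sqrt(6)*z/6)


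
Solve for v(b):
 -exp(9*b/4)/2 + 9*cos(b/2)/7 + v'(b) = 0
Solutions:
 v(b) = C1 + 2*exp(9*b/4)/9 - 18*sin(b/2)/7


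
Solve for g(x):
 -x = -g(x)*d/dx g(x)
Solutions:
 g(x) = -sqrt(C1 + x^2)
 g(x) = sqrt(C1 + x^2)


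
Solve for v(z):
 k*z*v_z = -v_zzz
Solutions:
 v(z) = C1 + Integral(C2*airyai(z*(-k)^(1/3)) + C3*airybi(z*(-k)^(1/3)), z)


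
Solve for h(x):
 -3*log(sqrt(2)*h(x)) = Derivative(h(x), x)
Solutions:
 2*Integral(1/(2*log(_y) + log(2)), (_y, h(x)))/3 = C1 - x


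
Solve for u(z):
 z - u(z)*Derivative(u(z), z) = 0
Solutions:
 u(z) = -sqrt(C1 + z^2)
 u(z) = sqrt(C1 + z^2)


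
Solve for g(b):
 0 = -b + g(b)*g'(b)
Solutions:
 g(b) = -sqrt(C1 + b^2)
 g(b) = sqrt(C1 + b^2)


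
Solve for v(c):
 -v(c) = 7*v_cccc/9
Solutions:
 v(c) = (C1*sin(sqrt(6)*7^(3/4)*c/14) + C2*cos(sqrt(6)*7^(3/4)*c/14))*exp(-sqrt(6)*7^(3/4)*c/14) + (C3*sin(sqrt(6)*7^(3/4)*c/14) + C4*cos(sqrt(6)*7^(3/4)*c/14))*exp(sqrt(6)*7^(3/4)*c/14)


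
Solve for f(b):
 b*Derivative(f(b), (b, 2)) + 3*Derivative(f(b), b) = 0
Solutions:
 f(b) = C1 + C2/b^2


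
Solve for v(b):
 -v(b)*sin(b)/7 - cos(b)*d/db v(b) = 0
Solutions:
 v(b) = C1*cos(b)^(1/7)


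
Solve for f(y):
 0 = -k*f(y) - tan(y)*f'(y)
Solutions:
 f(y) = C1*exp(-k*log(sin(y)))


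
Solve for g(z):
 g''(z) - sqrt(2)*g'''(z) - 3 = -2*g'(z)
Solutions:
 g(z) = C1 + C2*exp(sqrt(2)*z*(1 - sqrt(1 + 8*sqrt(2)))/4) + C3*exp(sqrt(2)*z*(1 + sqrt(1 + 8*sqrt(2)))/4) + 3*z/2


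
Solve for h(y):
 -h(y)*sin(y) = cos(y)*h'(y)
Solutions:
 h(y) = C1*cos(y)


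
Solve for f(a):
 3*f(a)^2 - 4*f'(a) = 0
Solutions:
 f(a) = -4/(C1 + 3*a)


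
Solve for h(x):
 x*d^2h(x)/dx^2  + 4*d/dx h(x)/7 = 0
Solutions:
 h(x) = C1 + C2*x^(3/7)


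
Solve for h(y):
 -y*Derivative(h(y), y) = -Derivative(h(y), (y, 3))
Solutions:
 h(y) = C1 + Integral(C2*airyai(y) + C3*airybi(y), y)


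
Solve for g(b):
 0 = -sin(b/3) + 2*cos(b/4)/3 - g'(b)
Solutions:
 g(b) = C1 + 8*sin(b/4)/3 + 3*cos(b/3)


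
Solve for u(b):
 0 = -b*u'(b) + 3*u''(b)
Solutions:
 u(b) = C1 + C2*erfi(sqrt(6)*b/6)


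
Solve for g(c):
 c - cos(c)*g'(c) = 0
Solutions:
 g(c) = C1 + Integral(c/cos(c), c)


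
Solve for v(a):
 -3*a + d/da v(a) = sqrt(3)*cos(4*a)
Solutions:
 v(a) = C1 + 3*a^2/2 + sqrt(3)*sin(4*a)/4


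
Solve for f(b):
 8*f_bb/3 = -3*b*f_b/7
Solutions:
 f(b) = C1 + C2*erf(3*sqrt(7)*b/28)


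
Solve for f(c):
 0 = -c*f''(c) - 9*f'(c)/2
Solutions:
 f(c) = C1 + C2/c^(7/2)


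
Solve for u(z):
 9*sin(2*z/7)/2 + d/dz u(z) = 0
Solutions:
 u(z) = C1 + 63*cos(2*z/7)/4


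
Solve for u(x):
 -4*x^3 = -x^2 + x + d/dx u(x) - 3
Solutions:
 u(x) = C1 - x^4 + x^3/3 - x^2/2 + 3*x


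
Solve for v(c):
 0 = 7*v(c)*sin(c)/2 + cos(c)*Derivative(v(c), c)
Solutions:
 v(c) = C1*cos(c)^(7/2)


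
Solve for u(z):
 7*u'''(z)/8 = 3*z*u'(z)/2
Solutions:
 u(z) = C1 + Integral(C2*airyai(12^(1/3)*7^(2/3)*z/7) + C3*airybi(12^(1/3)*7^(2/3)*z/7), z)


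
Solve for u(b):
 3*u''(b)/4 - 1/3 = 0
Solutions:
 u(b) = C1 + C2*b + 2*b^2/9


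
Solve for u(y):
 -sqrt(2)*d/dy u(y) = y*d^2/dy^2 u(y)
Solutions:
 u(y) = C1 + C2*y^(1 - sqrt(2))


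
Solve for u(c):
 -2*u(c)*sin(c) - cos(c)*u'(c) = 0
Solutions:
 u(c) = C1*cos(c)^2


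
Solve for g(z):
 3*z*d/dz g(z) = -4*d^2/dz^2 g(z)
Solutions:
 g(z) = C1 + C2*erf(sqrt(6)*z/4)


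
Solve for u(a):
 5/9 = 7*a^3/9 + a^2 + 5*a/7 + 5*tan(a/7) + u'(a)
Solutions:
 u(a) = C1 - 7*a^4/36 - a^3/3 - 5*a^2/14 + 5*a/9 + 35*log(cos(a/7))


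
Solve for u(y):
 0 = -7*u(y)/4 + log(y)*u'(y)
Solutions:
 u(y) = C1*exp(7*li(y)/4)


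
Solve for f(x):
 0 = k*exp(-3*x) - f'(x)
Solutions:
 f(x) = C1 - k*exp(-3*x)/3


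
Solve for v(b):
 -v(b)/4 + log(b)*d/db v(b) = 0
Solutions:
 v(b) = C1*exp(li(b)/4)


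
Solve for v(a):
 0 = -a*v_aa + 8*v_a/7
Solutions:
 v(a) = C1 + C2*a^(15/7)


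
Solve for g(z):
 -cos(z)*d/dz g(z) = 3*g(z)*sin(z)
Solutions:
 g(z) = C1*cos(z)^3


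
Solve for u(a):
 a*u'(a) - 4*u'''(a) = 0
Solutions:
 u(a) = C1 + Integral(C2*airyai(2^(1/3)*a/2) + C3*airybi(2^(1/3)*a/2), a)


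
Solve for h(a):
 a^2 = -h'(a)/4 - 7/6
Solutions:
 h(a) = C1 - 4*a^3/3 - 14*a/3


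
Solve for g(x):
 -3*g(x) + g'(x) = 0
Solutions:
 g(x) = C1*exp(3*x)


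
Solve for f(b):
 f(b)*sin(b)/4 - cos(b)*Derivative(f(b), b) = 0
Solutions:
 f(b) = C1/cos(b)^(1/4)


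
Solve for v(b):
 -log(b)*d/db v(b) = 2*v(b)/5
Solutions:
 v(b) = C1*exp(-2*li(b)/5)


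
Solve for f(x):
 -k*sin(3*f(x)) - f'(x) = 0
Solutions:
 f(x) = -acos((-C1 - exp(6*k*x))/(C1 - exp(6*k*x)))/3 + 2*pi/3
 f(x) = acos((-C1 - exp(6*k*x))/(C1 - exp(6*k*x)))/3


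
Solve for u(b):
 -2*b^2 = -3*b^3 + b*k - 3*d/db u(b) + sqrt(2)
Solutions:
 u(b) = C1 - b^4/4 + 2*b^3/9 + b^2*k/6 + sqrt(2)*b/3


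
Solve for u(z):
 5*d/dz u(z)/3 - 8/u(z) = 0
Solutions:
 u(z) = -sqrt(C1 + 240*z)/5
 u(z) = sqrt(C1 + 240*z)/5


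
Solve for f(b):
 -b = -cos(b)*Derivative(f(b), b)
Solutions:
 f(b) = C1 + Integral(b/cos(b), b)


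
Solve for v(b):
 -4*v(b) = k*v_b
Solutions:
 v(b) = C1*exp(-4*b/k)


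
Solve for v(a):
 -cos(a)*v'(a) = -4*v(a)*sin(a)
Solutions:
 v(a) = C1/cos(a)^4


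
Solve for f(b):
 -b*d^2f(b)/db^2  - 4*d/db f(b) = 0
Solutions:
 f(b) = C1 + C2/b^3


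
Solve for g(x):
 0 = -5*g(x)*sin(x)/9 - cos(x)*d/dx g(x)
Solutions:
 g(x) = C1*cos(x)^(5/9)


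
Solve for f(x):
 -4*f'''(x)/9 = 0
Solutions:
 f(x) = C1 + C2*x + C3*x^2


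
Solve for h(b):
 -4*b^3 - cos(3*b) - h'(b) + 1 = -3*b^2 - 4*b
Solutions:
 h(b) = C1 - b^4 + b^3 + 2*b^2 + b - sin(3*b)/3


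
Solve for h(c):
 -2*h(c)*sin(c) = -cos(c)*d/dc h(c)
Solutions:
 h(c) = C1/cos(c)^2


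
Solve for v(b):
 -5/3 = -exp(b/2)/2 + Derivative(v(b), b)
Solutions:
 v(b) = C1 - 5*b/3 + exp(b/2)


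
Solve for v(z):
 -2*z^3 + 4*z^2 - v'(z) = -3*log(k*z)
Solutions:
 v(z) = C1 - z^4/2 + 4*z^3/3 + 3*z*log(k*z) - 3*z


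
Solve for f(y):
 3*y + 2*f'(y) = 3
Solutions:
 f(y) = C1 - 3*y^2/4 + 3*y/2


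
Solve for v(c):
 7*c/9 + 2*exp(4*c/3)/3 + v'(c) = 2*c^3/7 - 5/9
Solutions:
 v(c) = C1 + c^4/14 - 7*c^2/18 - 5*c/9 - exp(4*c/3)/2


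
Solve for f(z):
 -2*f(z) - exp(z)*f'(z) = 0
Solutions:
 f(z) = C1*exp(2*exp(-z))


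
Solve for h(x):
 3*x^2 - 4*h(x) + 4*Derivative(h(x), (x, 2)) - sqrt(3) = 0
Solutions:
 h(x) = C1*exp(-x) + C2*exp(x) + 3*x^2/4 - sqrt(3)/4 + 3/2
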